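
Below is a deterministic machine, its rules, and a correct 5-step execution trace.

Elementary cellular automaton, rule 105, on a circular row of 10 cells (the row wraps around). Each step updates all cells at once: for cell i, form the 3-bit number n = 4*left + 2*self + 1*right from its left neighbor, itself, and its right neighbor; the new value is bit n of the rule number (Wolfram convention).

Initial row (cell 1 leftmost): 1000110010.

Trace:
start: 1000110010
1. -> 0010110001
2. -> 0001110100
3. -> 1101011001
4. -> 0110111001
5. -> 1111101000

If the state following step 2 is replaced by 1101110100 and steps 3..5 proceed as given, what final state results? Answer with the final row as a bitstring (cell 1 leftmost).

state after step 2 := 1101110100
3. -> 1111011000
4. -> 1001111010
5. -> 0001001101

0001001101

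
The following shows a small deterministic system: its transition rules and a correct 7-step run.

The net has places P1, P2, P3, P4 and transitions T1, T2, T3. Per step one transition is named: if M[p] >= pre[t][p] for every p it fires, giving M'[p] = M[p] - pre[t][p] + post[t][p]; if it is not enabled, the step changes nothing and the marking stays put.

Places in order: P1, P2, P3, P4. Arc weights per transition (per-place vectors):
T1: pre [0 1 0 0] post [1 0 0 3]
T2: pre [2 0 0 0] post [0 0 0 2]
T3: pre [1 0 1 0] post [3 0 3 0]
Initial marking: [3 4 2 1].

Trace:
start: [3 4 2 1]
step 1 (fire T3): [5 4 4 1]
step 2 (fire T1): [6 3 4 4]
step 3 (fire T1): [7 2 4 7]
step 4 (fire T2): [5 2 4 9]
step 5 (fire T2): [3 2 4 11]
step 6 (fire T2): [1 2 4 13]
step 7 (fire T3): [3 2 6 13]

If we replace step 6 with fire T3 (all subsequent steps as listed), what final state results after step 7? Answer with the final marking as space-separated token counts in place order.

7 2 8 11

(re-executing from step 6 with the substitution; state before step 6: [3 2 4 11])
step 6 (fire T3): [5 2 6 11]
step 7 (fire T3): [7 2 8 11]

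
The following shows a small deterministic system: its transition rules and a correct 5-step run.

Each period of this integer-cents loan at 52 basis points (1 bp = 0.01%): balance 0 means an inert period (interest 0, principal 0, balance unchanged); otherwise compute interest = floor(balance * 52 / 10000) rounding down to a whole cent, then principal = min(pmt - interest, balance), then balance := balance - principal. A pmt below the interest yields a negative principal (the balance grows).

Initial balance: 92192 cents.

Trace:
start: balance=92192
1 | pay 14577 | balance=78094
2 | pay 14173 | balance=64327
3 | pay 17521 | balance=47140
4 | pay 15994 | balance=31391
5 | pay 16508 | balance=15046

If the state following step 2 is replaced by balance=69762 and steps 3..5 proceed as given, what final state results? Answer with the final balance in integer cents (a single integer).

20565

state after step 2 := balance=69762
3 | pay 17521 | balance=52603
4 | pay 15994 | balance=36882
5 | pay 16508 | balance=20565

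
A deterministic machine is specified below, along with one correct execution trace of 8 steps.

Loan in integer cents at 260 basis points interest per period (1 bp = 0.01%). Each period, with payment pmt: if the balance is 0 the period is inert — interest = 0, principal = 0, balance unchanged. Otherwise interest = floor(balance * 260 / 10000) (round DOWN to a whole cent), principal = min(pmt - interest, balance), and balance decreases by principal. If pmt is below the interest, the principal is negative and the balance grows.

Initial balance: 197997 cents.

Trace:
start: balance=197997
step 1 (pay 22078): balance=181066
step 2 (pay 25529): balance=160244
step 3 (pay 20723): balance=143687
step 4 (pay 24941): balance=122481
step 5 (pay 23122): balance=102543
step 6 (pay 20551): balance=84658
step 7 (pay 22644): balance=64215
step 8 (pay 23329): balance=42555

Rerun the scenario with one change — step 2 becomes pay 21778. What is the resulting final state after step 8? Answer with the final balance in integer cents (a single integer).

(re-executing from step 2 with the substitution; state before step 2: balance=181066)
step 2 (pay 21778): balance=163995
step 3 (pay 20723): balance=147535
step 4 (pay 24941): balance=126429
step 5 (pay 23122): balance=106594
step 6 (pay 20551): balance=88814
step 7 (pay 22644): balance=68479
step 8 (pay 23329): balance=46930

46930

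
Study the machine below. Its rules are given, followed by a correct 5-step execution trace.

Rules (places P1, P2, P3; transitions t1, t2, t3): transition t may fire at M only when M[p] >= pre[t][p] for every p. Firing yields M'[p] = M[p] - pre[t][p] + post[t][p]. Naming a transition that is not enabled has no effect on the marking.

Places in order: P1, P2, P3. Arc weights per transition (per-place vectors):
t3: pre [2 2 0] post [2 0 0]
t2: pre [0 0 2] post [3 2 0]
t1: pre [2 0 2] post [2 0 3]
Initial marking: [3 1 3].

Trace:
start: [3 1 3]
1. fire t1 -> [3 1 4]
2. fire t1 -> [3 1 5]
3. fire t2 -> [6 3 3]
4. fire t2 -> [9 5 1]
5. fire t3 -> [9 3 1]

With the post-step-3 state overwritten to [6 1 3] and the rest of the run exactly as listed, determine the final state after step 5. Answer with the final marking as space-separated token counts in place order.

state after step 3 := [6 1 3]
4. fire t2 -> [9 3 1]
5. fire t3 -> [9 1 1]

9 1 1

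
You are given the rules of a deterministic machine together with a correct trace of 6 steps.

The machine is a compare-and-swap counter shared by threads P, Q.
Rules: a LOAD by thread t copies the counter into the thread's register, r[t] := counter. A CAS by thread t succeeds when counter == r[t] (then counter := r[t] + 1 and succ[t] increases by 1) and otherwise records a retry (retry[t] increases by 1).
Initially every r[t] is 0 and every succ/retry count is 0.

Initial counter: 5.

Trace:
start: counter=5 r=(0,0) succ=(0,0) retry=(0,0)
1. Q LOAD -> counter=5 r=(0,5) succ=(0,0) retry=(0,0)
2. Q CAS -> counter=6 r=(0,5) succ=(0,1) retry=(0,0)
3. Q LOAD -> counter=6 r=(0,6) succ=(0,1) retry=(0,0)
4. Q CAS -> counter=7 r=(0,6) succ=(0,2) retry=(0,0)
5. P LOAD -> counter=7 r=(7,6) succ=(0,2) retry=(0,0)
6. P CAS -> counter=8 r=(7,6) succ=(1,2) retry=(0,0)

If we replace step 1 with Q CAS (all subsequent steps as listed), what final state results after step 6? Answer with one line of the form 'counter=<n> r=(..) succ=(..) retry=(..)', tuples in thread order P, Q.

counter=7 r=(6,5) succ=(1,1) retry=(0,2)

(re-executing from step 1 with the substitution; state before step 1: counter=5 r=(0,0) succ=(0,0) retry=(0,0))
1. Q CAS -> counter=5 r=(0,0) succ=(0,0) retry=(0,1)
2. Q CAS -> counter=5 r=(0,0) succ=(0,0) retry=(0,2)
3. Q LOAD -> counter=5 r=(0,5) succ=(0,0) retry=(0,2)
4. Q CAS -> counter=6 r=(0,5) succ=(0,1) retry=(0,2)
5. P LOAD -> counter=6 r=(6,5) succ=(0,1) retry=(0,2)
6. P CAS -> counter=7 r=(6,5) succ=(1,1) retry=(0,2)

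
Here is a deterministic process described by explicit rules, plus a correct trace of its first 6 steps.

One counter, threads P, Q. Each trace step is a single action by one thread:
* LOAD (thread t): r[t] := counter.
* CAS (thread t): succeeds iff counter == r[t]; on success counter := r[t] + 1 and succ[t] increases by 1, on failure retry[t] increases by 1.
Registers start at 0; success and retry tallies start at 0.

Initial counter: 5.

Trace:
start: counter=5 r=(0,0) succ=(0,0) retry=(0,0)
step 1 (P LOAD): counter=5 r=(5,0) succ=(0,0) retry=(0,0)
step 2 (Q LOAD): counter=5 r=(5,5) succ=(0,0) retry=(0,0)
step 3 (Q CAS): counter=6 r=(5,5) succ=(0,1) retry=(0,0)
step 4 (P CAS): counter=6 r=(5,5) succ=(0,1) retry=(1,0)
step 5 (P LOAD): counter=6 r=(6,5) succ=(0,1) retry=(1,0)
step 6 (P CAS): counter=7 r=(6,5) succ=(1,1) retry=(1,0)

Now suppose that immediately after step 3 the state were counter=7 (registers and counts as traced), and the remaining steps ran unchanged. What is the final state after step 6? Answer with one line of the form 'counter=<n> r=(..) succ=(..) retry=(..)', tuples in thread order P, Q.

state after step 3 := counter=7 r=(5,5) succ=(0,1) retry=(0,0)
step 4 (P CAS): counter=7 r=(5,5) succ=(0,1) retry=(1,0)
step 5 (P LOAD): counter=7 r=(7,5) succ=(0,1) retry=(1,0)
step 6 (P CAS): counter=8 r=(7,5) succ=(1,1) retry=(1,0)

counter=8 r=(7,5) succ=(1,1) retry=(1,0)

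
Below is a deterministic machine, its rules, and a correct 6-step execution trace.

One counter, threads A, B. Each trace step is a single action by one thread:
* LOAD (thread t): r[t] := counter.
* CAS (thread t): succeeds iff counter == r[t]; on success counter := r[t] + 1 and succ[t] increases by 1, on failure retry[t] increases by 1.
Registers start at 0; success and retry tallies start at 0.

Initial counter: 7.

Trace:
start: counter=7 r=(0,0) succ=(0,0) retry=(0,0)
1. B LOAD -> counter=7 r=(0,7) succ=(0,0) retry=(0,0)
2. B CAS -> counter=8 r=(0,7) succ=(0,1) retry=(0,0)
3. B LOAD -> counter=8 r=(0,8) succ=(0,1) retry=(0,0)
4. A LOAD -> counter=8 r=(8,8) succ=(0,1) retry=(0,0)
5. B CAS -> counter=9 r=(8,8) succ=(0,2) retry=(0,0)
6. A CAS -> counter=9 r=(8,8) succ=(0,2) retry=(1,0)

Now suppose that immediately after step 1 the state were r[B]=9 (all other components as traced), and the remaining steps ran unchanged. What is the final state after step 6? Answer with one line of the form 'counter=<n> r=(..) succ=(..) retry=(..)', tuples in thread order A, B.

state after step 1 := counter=7 r=(0,9) succ=(0,0) retry=(0,0)
2. B CAS -> counter=7 r=(0,9) succ=(0,0) retry=(0,1)
3. B LOAD -> counter=7 r=(0,7) succ=(0,0) retry=(0,1)
4. A LOAD -> counter=7 r=(7,7) succ=(0,0) retry=(0,1)
5. B CAS -> counter=8 r=(7,7) succ=(0,1) retry=(0,1)
6. A CAS -> counter=8 r=(7,7) succ=(0,1) retry=(1,1)

counter=8 r=(7,7) succ=(0,1) retry=(1,1)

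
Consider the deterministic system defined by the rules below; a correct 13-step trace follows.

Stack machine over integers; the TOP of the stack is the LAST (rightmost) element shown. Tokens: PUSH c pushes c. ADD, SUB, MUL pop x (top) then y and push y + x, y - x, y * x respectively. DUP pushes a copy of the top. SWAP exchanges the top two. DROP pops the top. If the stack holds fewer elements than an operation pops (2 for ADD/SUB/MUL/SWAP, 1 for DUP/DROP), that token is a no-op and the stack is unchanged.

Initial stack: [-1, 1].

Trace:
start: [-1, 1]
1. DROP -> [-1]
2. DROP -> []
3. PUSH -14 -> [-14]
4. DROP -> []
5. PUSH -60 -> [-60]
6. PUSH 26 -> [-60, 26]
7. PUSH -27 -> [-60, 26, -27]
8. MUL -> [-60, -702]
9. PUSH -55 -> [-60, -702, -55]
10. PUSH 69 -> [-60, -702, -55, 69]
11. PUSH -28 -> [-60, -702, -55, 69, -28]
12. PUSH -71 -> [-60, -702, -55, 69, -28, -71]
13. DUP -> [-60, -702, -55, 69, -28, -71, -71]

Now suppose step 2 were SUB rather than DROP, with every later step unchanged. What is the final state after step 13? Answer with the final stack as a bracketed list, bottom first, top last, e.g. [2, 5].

(re-executing from step 2 with the substitution; state before step 2: [-1])
2. SUB -> [-1]
3. PUSH -14 -> [-1, -14]
4. DROP -> [-1]
5. PUSH -60 -> [-1, -60]
6. PUSH 26 -> [-1, -60, 26]
7. PUSH -27 -> [-1, -60, 26, -27]
8. MUL -> [-1, -60, -702]
9. PUSH -55 -> [-1, -60, -702, -55]
10. PUSH 69 -> [-1, -60, -702, -55, 69]
11. PUSH -28 -> [-1, -60, -702, -55, 69, -28]
12. PUSH -71 -> [-1, -60, -702, -55, 69, -28, -71]
13. DUP -> [-1, -60, -702, -55, 69, -28, -71, -71]

[-1, -60, -702, -55, 69, -28, -71, -71]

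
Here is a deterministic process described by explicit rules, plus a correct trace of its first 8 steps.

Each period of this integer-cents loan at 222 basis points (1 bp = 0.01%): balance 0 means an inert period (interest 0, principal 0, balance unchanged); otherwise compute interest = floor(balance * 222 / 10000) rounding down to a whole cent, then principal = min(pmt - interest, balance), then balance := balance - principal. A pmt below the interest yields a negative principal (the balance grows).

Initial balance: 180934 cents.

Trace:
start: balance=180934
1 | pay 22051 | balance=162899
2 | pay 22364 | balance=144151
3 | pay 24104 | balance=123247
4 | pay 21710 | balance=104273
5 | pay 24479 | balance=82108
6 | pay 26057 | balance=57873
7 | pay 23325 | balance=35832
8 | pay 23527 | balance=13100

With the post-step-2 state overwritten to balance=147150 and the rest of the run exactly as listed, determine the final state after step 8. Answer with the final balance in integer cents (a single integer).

state after step 2 := balance=147150
3 | pay 24104 | balance=126312
4 | pay 21710 | balance=107406
5 | pay 24479 | balance=85311
6 | pay 26057 | balance=61147
7 | pay 23325 | balance=39179
8 | pay 23527 | balance=16521

16521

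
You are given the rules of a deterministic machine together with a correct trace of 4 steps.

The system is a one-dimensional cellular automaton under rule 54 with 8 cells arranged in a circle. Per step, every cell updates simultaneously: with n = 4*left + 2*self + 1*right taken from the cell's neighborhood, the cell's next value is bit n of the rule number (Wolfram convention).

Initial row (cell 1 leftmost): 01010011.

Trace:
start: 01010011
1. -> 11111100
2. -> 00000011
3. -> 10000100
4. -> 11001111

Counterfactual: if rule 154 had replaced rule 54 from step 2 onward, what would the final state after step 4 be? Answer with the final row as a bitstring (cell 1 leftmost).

(re-executing steps 2..4 under rule 154; state before step 2: 11111100)
2. -> 11111011
3. -> 11110011
4. -> 11101111

11101111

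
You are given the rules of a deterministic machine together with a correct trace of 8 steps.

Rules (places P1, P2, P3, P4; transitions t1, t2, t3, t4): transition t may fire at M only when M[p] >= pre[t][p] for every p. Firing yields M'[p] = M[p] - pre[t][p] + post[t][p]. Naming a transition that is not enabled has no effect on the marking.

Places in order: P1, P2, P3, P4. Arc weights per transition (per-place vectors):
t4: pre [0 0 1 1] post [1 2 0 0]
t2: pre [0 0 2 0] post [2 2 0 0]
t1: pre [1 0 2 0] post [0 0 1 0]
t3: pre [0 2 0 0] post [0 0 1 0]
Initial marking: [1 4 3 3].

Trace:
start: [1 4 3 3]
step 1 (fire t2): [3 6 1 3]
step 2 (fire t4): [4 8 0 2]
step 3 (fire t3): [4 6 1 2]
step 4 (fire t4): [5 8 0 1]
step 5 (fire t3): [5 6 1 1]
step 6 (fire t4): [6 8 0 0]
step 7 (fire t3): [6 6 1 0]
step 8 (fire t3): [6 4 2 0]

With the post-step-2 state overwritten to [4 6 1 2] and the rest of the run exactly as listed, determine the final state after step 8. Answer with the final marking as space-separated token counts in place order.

6 2 3 0

state after step 2 := [4 6 1 2]
step 3 (fire t3): [4 4 2 2]
step 4 (fire t4): [5 6 1 1]
step 5 (fire t3): [5 4 2 1]
step 6 (fire t4): [6 6 1 0]
step 7 (fire t3): [6 4 2 0]
step 8 (fire t3): [6 2 3 0]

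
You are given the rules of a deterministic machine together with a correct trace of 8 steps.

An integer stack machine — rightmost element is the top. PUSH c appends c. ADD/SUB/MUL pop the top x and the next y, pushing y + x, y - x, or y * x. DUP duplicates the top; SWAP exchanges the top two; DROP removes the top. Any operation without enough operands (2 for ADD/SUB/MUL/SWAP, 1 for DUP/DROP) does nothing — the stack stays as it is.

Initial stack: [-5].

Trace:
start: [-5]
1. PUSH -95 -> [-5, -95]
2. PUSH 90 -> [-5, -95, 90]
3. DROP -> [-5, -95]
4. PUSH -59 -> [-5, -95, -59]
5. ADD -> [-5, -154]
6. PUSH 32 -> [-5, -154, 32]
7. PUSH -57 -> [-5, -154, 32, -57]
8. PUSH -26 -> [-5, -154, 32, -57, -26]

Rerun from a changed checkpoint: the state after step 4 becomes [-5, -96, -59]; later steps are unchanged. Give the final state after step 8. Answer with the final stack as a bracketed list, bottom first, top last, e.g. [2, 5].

state after step 4 := [-5, -96, -59]
5. ADD -> [-5, -155]
6. PUSH 32 -> [-5, -155, 32]
7. PUSH -57 -> [-5, -155, 32, -57]
8. PUSH -26 -> [-5, -155, 32, -57, -26]

[-5, -155, 32, -57, -26]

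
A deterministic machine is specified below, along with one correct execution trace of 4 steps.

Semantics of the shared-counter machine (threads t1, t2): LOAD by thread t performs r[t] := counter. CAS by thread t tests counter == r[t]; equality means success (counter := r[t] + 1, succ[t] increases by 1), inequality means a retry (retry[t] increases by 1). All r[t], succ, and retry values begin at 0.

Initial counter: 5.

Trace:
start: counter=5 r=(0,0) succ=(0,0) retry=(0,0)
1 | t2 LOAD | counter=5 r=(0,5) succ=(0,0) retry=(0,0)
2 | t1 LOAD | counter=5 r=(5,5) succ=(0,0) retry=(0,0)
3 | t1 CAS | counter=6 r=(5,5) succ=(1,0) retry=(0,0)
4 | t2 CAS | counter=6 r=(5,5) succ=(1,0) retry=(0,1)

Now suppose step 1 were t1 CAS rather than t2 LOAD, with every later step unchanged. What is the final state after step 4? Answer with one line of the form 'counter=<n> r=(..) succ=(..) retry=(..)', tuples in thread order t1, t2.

(re-executing from step 1 with the substitution; state before step 1: counter=5 r=(0,0) succ=(0,0) retry=(0,0))
1 | t1 CAS | counter=5 r=(0,0) succ=(0,0) retry=(1,0)
2 | t1 LOAD | counter=5 r=(5,0) succ=(0,0) retry=(1,0)
3 | t1 CAS | counter=6 r=(5,0) succ=(1,0) retry=(1,0)
4 | t2 CAS | counter=6 r=(5,0) succ=(1,0) retry=(1,1)

counter=6 r=(5,0) succ=(1,0) retry=(1,1)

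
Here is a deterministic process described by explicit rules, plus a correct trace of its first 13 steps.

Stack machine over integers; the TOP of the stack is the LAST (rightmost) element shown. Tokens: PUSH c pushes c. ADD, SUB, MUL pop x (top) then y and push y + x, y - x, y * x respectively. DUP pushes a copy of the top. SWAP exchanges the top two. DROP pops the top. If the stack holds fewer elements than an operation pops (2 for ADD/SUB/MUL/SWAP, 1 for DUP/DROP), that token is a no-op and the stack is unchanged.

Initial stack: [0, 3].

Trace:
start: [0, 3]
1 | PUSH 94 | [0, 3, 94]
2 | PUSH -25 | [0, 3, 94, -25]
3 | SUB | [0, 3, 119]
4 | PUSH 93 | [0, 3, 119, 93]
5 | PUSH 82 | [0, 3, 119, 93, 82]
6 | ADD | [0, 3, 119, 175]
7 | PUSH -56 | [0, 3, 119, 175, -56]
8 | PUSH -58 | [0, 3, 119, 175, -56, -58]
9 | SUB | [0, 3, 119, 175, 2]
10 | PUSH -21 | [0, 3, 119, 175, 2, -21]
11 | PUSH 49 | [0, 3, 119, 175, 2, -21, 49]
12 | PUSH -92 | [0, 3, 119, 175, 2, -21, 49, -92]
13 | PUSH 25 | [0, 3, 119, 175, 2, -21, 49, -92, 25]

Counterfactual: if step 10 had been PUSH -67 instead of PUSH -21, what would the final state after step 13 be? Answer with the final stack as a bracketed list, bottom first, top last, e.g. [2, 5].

[0, 3, 119, 175, 2, -67, 49, -92, 25]

(re-executing from step 10 with the substitution; state before step 10: [0, 3, 119, 175, 2])
10 | PUSH -67 | [0, 3, 119, 175, 2, -67]
11 | PUSH 49 | [0, 3, 119, 175, 2, -67, 49]
12 | PUSH -92 | [0, 3, 119, 175, 2, -67, 49, -92]
13 | PUSH 25 | [0, 3, 119, 175, 2, -67, 49, -92, 25]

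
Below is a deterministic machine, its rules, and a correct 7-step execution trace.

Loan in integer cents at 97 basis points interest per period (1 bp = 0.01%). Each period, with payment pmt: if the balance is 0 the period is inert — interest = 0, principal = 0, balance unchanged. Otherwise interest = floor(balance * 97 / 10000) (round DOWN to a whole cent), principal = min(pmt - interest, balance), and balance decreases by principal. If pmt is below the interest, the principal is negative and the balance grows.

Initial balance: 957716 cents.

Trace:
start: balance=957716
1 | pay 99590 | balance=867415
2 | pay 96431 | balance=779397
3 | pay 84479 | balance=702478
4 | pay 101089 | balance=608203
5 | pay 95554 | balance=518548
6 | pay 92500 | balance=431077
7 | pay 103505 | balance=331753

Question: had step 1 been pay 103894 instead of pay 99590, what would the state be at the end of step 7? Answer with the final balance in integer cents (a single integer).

327193

(re-executing from step 1 with the substitution; state before step 1: balance=957716)
1 | pay 103894 | balance=863111
2 | pay 96431 | balance=775052
3 | pay 84479 | balance=698091
4 | pay 101089 | balance=603773
5 | pay 95554 | balance=514075
6 | pay 92500 | balance=426561
7 | pay 103505 | balance=327193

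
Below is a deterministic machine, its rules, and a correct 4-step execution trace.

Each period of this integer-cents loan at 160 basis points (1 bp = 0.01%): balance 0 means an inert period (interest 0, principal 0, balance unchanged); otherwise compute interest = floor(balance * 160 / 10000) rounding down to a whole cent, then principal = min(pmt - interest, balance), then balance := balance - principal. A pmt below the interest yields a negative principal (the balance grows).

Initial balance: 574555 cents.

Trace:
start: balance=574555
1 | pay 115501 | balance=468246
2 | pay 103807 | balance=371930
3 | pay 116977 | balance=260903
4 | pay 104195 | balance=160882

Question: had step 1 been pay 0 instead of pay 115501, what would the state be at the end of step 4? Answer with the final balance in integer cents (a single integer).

282017

(re-executing from step 1 with the substitution; state before step 1: balance=574555)
1 | pay 0 | balance=583747
2 | pay 103807 | balance=489279
3 | pay 116977 | balance=380130
4 | pay 104195 | balance=282017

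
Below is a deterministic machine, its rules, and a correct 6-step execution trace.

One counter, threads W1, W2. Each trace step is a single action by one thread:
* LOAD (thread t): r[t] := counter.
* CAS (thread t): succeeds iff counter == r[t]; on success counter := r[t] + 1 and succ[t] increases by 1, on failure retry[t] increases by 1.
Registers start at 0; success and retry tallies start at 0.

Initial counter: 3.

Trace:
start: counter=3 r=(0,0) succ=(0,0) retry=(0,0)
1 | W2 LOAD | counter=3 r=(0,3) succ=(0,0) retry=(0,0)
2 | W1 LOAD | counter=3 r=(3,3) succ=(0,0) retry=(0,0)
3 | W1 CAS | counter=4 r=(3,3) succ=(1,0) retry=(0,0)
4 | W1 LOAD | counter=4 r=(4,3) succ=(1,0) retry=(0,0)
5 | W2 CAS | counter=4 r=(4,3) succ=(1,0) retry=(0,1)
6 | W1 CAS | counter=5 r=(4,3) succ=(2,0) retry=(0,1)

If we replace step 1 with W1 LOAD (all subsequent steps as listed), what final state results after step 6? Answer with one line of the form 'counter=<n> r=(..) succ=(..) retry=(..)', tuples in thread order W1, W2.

counter=5 r=(4,0) succ=(2,0) retry=(0,1)

(re-executing from step 1 with the substitution; state before step 1: counter=3 r=(0,0) succ=(0,0) retry=(0,0))
1 | W1 LOAD | counter=3 r=(3,0) succ=(0,0) retry=(0,0)
2 | W1 LOAD | counter=3 r=(3,0) succ=(0,0) retry=(0,0)
3 | W1 CAS | counter=4 r=(3,0) succ=(1,0) retry=(0,0)
4 | W1 LOAD | counter=4 r=(4,0) succ=(1,0) retry=(0,0)
5 | W2 CAS | counter=4 r=(4,0) succ=(1,0) retry=(0,1)
6 | W1 CAS | counter=5 r=(4,0) succ=(2,0) retry=(0,1)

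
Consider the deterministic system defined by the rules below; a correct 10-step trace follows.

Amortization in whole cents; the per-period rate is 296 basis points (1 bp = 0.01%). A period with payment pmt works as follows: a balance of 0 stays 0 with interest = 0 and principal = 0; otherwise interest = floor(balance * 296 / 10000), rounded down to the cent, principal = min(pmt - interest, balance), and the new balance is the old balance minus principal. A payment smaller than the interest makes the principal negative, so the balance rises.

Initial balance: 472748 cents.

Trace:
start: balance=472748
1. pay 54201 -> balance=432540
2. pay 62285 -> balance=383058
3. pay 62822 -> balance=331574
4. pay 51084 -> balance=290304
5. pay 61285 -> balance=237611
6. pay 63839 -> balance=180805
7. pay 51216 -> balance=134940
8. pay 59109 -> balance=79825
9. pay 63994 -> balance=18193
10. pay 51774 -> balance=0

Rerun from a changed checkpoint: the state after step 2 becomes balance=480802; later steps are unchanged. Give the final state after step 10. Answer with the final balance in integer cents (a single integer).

state after step 2 := balance=480802
3. pay 62822 -> balance=432211
4. pay 51084 -> balance=393920
5. pay 61285 -> balance=344295
6. pay 63839 -> balance=290647
7. pay 51216 -> balance=248034
8. pay 59109 -> balance=196266
9. pay 63994 -> balance=138081
10. pay 51774 -> balance=90394

90394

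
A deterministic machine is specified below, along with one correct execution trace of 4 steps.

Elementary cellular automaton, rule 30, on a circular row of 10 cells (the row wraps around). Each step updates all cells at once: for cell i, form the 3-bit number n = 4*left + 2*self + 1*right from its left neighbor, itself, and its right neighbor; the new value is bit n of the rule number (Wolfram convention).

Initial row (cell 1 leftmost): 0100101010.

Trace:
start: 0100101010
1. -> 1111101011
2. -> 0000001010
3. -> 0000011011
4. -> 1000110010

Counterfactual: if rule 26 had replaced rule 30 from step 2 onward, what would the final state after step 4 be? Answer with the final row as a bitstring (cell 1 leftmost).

1000001000

(re-executing steps 2..4 under rule 26; state before step 2: 1111101011)
2. -> 0000000010
3. -> 0000000101
4. -> 1000001000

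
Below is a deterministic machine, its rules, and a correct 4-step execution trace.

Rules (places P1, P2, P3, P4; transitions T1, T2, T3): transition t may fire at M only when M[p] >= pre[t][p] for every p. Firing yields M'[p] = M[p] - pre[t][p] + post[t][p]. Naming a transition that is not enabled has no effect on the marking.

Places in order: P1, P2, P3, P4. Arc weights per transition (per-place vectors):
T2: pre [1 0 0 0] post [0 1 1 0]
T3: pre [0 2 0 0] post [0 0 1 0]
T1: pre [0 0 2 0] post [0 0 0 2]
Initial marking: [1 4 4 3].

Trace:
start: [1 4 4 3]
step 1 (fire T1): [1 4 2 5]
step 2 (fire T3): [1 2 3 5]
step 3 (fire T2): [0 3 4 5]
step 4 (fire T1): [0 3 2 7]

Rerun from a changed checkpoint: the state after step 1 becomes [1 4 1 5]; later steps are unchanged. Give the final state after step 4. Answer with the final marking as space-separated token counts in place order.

0 3 1 7

state after step 1 := [1 4 1 5]
step 2 (fire T3): [1 2 2 5]
step 3 (fire T2): [0 3 3 5]
step 4 (fire T1): [0 3 1 7]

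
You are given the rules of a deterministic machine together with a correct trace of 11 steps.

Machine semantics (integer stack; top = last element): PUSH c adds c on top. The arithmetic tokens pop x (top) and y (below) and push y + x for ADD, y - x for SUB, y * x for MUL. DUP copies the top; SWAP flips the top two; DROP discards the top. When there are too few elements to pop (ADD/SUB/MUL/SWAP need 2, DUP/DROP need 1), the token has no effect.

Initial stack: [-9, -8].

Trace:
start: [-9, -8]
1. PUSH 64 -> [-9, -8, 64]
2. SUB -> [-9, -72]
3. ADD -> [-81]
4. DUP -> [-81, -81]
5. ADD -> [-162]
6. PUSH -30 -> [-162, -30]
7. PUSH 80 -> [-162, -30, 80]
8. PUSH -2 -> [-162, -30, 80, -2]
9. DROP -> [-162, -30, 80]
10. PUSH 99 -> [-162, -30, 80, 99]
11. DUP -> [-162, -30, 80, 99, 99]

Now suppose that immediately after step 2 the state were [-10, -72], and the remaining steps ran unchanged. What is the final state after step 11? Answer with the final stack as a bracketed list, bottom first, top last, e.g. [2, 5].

state after step 2 := [-10, -72]
3. ADD -> [-82]
4. DUP -> [-82, -82]
5. ADD -> [-164]
6. PUSH -30 -> [-164, -30]
7. PUSH 80 -> [-164, -30, 80]
8. PUSH -2 -> [-164, -30, 80, -2]
9. DROP -> [-164, -30, 80]
10. PUSH 99 -> [-164, -30, 80, 99]
11. DUP -> [-164, -30, 80, 99, 99]

[-164, -30, 80, 99, 99]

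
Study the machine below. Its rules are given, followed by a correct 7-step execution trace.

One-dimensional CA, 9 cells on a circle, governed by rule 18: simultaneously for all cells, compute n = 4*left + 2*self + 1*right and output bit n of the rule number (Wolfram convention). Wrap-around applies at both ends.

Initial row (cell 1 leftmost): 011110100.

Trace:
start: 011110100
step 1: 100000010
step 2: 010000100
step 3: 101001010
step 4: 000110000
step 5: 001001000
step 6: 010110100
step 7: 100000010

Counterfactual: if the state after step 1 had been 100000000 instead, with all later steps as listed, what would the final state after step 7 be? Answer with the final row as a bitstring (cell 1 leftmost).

001011010

state after step 1 := 100000000
step 2: 010000001
step 3: 001000010
step 4: 010100101
step 5: 000011000
step 6: 000100100
step 7: 001011010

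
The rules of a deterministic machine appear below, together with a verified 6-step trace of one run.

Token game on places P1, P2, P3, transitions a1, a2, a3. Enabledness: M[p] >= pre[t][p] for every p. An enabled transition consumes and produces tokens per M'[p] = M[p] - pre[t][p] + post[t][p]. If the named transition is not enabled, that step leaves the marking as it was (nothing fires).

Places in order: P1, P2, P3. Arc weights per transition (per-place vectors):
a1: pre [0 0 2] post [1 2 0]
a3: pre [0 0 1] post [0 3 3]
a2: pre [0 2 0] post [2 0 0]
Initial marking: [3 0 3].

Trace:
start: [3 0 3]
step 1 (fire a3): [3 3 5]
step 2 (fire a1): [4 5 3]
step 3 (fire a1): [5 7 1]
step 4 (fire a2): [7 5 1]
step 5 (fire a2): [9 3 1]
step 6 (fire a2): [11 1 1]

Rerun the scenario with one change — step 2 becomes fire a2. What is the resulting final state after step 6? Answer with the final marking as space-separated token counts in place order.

8 1 3

(re-executing from step 2 with the substitution; state before step 2: [3 3 5])
step 2 (fire a2): [5 1 5]
step 3 (fire a1): [6 3 3]
step 4 (fire a2): [8 1 3]
step 5 (fire a2): [8 1 3]
step 6 (fire a2): [8 1 3]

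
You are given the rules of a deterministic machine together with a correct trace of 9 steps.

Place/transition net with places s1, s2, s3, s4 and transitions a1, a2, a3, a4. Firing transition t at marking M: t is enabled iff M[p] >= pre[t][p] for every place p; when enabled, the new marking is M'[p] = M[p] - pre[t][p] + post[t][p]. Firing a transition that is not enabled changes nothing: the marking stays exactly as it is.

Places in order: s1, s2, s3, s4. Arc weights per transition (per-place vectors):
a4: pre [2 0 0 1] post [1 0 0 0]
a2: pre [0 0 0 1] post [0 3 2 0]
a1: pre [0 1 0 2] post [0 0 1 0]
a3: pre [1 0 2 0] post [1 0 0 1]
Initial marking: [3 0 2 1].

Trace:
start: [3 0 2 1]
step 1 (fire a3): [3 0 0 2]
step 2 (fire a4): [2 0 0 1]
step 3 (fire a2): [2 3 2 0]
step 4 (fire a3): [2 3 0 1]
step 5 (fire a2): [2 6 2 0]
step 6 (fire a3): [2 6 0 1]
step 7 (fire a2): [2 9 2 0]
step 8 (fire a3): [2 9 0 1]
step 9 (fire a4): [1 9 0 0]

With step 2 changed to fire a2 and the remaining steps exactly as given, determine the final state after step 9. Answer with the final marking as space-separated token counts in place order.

2 12 2 0

(re-executing from step 2 with the substitution; state before step 2: [3 0 0 2])
step 2 (fire a2): [3 3 2 1]
step 3 (fire a2): [3 6 4 0]
step 4 (fire a3): [3 6 2 1]
step 5 (fire a2): [3 9 4 0]
step 6 (fire a3): [3 9 2 1]
step 7 (fire a2): [3 12 4 0]
step 8 (fire a3): [3 12 2 1]
step 9 (fire a4): [2 12 2 0]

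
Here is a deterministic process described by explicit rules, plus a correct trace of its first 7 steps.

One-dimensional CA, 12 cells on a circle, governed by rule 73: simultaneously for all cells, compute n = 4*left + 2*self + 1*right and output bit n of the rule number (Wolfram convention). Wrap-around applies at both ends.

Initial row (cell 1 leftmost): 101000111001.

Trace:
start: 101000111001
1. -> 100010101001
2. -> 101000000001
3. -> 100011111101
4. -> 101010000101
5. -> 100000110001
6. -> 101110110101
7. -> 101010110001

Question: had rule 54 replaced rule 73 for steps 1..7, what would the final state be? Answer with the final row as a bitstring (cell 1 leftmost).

100111010000

(re-executing steps 1..7 under rule 54; state before step 1: 101000111001)
1. -> 011101000110
2. -> 100011101001
3. -> 010100011110
4. -> 111110100001
5. -> 000001110010
6. -> 000010001111
7. -> 100111010000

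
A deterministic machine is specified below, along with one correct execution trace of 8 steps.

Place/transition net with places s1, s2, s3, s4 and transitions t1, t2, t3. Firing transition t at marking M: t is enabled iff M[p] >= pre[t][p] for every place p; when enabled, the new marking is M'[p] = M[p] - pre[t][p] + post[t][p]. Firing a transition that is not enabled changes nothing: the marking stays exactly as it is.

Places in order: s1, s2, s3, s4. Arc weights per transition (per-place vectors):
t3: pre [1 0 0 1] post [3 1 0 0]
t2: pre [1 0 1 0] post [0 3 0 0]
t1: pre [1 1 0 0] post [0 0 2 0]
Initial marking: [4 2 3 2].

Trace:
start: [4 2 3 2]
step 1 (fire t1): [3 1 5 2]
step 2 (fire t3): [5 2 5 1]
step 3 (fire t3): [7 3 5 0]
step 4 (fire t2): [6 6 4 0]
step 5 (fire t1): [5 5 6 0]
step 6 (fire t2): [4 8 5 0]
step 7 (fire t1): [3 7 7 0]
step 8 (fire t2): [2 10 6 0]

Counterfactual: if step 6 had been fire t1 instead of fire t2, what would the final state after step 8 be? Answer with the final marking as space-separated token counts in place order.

2 6 9 0

(re-executing from step 6 with the substitution; state before step 6: [5 5 6 0])
step 6 (fire t1): [4 4 8 0]
step 7 (fire t1): [3 3 10 0]
step 8 (fire t2): [2 6 9 0]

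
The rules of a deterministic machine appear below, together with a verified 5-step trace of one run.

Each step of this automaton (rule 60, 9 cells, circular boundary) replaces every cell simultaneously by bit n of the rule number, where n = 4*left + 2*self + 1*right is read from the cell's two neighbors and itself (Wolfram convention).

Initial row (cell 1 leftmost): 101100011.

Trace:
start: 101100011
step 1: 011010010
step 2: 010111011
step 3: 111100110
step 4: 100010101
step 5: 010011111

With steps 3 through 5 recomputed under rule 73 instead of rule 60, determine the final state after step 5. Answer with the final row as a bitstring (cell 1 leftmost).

(re-executing steps 3..5 under rule 73; state before step 3: 010111011)
step 3: 000101011
step 4: 010000011
step 5: 000111011

000111011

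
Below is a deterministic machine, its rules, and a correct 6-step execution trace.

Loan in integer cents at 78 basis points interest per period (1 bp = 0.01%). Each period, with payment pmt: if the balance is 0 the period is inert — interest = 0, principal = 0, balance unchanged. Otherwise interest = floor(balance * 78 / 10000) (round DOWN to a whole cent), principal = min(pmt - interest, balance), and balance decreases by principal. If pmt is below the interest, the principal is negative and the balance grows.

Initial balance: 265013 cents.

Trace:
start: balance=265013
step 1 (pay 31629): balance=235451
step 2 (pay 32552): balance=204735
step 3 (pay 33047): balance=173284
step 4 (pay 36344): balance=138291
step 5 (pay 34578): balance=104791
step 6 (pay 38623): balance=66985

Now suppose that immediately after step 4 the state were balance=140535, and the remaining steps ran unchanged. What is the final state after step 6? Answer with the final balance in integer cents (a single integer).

state after step 4 := balance=140535
step 5 (pay 34578): balance=107053
step 6 (pay 38623): balance=69265

69265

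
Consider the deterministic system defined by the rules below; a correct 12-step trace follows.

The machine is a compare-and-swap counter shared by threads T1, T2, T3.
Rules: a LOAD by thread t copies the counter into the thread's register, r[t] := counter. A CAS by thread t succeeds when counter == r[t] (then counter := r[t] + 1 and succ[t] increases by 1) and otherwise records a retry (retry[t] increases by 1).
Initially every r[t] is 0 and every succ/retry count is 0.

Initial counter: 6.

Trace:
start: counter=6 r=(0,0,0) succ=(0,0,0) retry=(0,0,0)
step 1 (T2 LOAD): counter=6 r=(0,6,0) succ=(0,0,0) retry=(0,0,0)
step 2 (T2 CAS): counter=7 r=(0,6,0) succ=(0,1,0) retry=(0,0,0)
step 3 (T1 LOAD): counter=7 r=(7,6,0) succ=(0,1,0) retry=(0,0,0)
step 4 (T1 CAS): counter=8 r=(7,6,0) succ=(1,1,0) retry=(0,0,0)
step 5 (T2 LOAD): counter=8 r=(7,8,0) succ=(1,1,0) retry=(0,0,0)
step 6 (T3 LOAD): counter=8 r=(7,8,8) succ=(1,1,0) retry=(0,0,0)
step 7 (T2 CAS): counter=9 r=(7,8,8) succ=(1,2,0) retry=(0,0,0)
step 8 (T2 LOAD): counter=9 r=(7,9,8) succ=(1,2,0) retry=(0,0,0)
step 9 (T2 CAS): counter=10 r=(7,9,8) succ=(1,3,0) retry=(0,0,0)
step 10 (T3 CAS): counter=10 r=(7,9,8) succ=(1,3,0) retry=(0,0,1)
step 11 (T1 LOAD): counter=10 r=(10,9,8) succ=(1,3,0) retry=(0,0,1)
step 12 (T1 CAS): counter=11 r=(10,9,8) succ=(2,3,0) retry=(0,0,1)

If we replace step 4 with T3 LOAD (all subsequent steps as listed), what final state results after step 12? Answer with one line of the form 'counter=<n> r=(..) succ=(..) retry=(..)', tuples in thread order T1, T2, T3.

counter=10 r=(9,8,7) succ=(1,3,0) retry=(0,0,1)

(re-executing from step 4 with the substitution; state before step 4: counter=7 r=(7,6,0) succ=(0,1,0) retry=(0,0,0))
step 4 (T3 LOAD): counter=7 r=(7,6,7) succ=(0,1,0) retry=(0,0,0)
step 5 (T2 LOAD): counter=7 r=(7,7,7) succ=(0,1,0) retry=(0,0,0)
step 6 (T3 LOAD): counter=7 r=(7,7,7) succ=(0,1,0) retry=(0,0,0)
step 7 (T2 CAS): counter=8 r=(7,7,7) succ=(0,2,0) retry=(0,0,0)
step 8 (T2 LOAD): counter=8 r=(7,8,7) succ=(0,2,0) retry=(0,0,0)
step 9 (T2 CAS): counter=9 r=(7,8,7) succ=(0,3,0) retry=(0,0,0)
step 10 (T3 CAS): counter=9 r=(7,8,7) succ=(0,3,0) retry=(0,0,1)
step 11 (T1 LOAD): counter=9 r=(9,8,7) succ=(0,3,0) retry=(0,0,1)
step 12 (T1 CAS): counter=10 r=(9,8,7) succ=(1,3,0) retry=(0,0,1)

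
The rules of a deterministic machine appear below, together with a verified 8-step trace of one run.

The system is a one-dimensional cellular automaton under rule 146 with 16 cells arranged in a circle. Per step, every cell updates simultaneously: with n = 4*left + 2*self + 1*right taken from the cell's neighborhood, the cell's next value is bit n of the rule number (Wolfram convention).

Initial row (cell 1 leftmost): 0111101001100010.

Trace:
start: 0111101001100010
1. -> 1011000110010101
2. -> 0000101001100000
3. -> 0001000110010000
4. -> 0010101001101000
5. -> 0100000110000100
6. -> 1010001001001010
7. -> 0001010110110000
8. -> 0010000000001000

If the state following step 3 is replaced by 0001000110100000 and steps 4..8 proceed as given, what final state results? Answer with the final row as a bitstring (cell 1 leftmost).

1010001001000000

state after step 3 := 0001000110100000
4. -> 0010101000010000
5. -> 0100000100101000
6. -> 1010001011000100
7. -> 0001010000101011
8. -> 1010001001000000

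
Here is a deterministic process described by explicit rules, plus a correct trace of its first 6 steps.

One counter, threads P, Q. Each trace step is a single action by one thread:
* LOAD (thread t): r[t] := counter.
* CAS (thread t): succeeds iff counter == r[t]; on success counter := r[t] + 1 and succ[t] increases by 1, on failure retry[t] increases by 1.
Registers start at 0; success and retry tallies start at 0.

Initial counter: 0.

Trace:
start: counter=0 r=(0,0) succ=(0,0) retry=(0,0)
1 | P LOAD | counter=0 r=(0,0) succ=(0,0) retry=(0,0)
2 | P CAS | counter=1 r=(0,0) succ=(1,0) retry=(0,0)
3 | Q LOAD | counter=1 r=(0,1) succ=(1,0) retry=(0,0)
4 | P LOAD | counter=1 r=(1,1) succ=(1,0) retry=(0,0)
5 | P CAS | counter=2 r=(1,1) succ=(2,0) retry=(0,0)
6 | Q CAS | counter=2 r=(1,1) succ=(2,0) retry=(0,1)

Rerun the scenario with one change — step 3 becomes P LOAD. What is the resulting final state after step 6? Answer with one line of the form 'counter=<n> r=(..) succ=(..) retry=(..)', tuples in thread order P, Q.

counter=2 r=(1,0) succ=(2,0) retry=(0,1)

(re-executing from step 3 with the substitution; state before step 3: counter=1 r=(0,0) succ=(1,0) retry=(0,0))
3 | P LOAD | counter=1 r=(1,0) succ=(1,0) retry=(0,0)
4 | P LOAD | counter=1 r=(1,0) succ=(1,0) retry=(0,0)
5 | P CAS | counter=2 r=(1,0) succ=(2,0) retry=(0,0)
6 | Q CAS | counter=2 r=(1,0) succ=(2,0) retry=(0,1)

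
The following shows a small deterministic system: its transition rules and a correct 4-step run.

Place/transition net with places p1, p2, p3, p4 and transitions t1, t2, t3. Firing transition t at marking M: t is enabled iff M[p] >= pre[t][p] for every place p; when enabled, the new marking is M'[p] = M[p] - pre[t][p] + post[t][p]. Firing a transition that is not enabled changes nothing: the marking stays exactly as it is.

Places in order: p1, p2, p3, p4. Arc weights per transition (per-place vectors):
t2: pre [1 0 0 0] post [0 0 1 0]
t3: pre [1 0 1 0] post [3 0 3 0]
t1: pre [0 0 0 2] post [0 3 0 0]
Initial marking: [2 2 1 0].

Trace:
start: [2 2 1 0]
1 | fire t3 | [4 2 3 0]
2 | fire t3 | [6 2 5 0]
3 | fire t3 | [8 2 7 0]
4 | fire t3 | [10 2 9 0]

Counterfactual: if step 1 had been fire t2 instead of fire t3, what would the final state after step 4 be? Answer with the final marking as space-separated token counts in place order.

7 2 8 0

(re-executing from step 1 with the substitution; state before step 1: [2 2 1 0])
1 | fire t2 | [1 2 2 0]
2 | fire t3 | [3 2 4 0]
3 | fire t3 | [5 2 6 0]
4 | fire t3 | [7 2 8 0]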